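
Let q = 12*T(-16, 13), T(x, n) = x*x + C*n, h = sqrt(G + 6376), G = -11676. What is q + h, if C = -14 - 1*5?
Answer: 108 + 10*I*sqrt(53) ≈ 108.0 + 72.801*I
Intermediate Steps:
C = -19 (C = -14 - 5 = -19)
h = 10*I*sqrt(53) (h = sqrt(-11676 + 6376) = sqrt(-5300) = 10*I*sqrt(53) ≈ 72.801*I)
T(x, n) = x**2 - 19*n (T(x, n) = x*x - 19*n = x**2 - 19*n)
q = 108 (q = 12*((-16)**2 - 19*13) = 12*(256 - 247) = 12*9 = 108)
q + h = 108 + 10*I*sqrt(53)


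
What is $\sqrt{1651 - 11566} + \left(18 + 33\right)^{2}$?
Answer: $2601 + i \sqrt{9915} \approx 2601.0 + 99.574 i$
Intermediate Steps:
$\sqrt{1651 - 11566} + \left(18 + 33\right)^{2} = \sqrt{-9915} + 51^{2} = i \sqrt{9915} + 2601 = 2601 + i \sqrt{9915}$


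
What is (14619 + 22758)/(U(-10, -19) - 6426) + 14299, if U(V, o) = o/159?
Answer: 14604103204/1021753 ≈ 14293.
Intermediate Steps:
U(V, o) = o/159 (U(V, o) = o*(1/159) = o/159)
(14619 + 22758)/(U(-10, -19) - 6426) + 14299 = (14619 + 22758)/((1/159)*(-19) - 6426) + 14299 = 37377/(-19/159 - 6426) + 14299 = 37377/(-1021753/159) + 14299 = 37377*(-159/1021753) + 14299 = -5942943/1021753 + 14299 = 14604103204/1021753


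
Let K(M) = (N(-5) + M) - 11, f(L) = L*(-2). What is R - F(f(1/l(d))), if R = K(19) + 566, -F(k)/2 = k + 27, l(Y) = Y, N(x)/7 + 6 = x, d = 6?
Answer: 1651/3 ≈ 550.33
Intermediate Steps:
N(x) = -42 + 7*x
f(L) = -2*L
F(k) = -54 - 2*k (F(k) = -2*(k + 27) = -2*(27 + k) = -54 - 2*k)
K(M) = -88 + M (K(M) = ((-42 + 7*(-5)) + M) - 11 = ((-42 - 35) + M) - 11 = (-77 + M) - 11 = -88 + M)
R = 497 (R = (-88 + 19) + 566 = -69 + 566 = 497)
R - F(f(1/l(d))) = 497 - (-54 - (-4)/6) = 497 - (-54 - 2*(-⅓)) = 497 - (-54 + ⅔) = 497 - 1*(-160/3) = 497 + 160/3 = 1651/3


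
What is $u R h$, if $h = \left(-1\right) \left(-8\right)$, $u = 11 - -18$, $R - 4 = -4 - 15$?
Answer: $-3480$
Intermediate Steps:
$R = -15$ ($R = 4 - 19 = -15$)
$u = 29$ ($u = 11 + 18 = 29$)
$h = 8$
$u R h = 29 \left(-15\right) 8 = \left(-435\right) 8 = -3480$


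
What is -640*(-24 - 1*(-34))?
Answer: -6400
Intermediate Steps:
-640*(-24 - 1*(-34)) = -640*(-24 + 34) = -640*10 = -6400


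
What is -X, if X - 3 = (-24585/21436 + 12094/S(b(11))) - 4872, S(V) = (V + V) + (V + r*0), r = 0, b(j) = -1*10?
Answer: 1695570527/321540 ≈ 5273.3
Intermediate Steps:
b(j) = -10
S(V) = 3*V (S(V) = (V + V) + (V + 0*0) = 2*V + (V + 0) = 2*V + V = 3*V)
X = -1695570527/321540 (X = 3 + ((-24585/21436 + 12094/((3*(-10)))) - 4872) = 3 + ((-24585*1/21436 + 12094/(-30)) - 4872) = 3 + ((-24585/21436 + 12094*(-1/30)) - 4872) = 3 + ((-24585/21436 - 6047/15) - 4872) = 3 + (-129992267/321540 - 4872) = 3 - 1696535147/321540 = -1695570527/321540 ≈ -5273.3)
-X = -1*(-1695570527/321540) = 1695570527/321540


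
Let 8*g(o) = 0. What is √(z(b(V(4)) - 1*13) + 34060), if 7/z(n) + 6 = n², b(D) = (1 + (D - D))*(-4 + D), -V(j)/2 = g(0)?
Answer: √2727833321/283 ≈ 184.55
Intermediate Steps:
g(o) = 0 (g(o) = (⅛)*0 = 0)
V(j) = 0 (V(j) = -2*0 = 0)
b(D) = -4 + D (b(D) = (1 + 0)*(-4 + D) = 1*(-4 + D) = -4 + D)
z(n) = 7/(-6 + n²)
√(z(b(V(4)) - 1*13) + 34060) = √(7/(-6 + ((-4 + 0) - 1*13)²) + 34060) = √(7/(-6 + (-4 - 13)²) + 34060) = √(7/(-6 + (-17)²) + 34060) = √(7/(-6 + 289) + 34060) = √(7/283 + 34060) = √(9638987/283) = √2727833321/283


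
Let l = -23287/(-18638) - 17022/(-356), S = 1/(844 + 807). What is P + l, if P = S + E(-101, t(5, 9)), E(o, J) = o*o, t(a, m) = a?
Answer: 14035665070808/1369324541 ≈ 10250.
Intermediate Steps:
E(o, J) = o²
S = 1/1651 ≈ 0.00060569
P = 16841852/1651 (P = 1/1651 + (-101)² = 1/1651 + 10201 = 16841852/1651 ≈ 10201.)
l = 40693276/829391 (l = -23287*(-1/18638) - 17022*(-1/356) = 23287/18638 + 8511/178 = 40693276/829391 ≈ 49.064)
P + l = 16841852/1651 + 40693276/829391 = 14035665070808/1369324541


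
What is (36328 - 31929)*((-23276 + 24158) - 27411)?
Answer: -116701071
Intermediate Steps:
(36328 - 31929)*((-23276 + 24158) - 27411) = 4399*(882 - 27411) = 4399*(-26529) = -116701071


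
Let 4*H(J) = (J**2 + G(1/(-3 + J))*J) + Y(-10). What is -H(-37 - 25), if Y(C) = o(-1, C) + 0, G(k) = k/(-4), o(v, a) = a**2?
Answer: -512689/520 ≈ -985.94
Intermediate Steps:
G(k) = -k/4 (G(k) = k*(-1/4) = -k/4)
Y(C) = C**2 (Y(C) = C**2 + 0 = C**2)
H(J) = 25 + J**2/4 - J/(16*(-3 + J)) (H(J) = ((J**2 + (-1/(4*(-3 + J)))*J) + (-10)**2)/4 = ((J**2 - J/(4*(-3 + J))) + 100)/4 = (100 + J**2 - J/(4*(-3 + J)))/4 = 25 + J**2/4 - J/(16*(-3 + J)))
-H(-37 - 25) = -(-(-37 - 25) + 4*(-3 + (-37 - 25))*(100 + (-37 - 25)**2))/(16*(-3 + (-37 - 25))) = -(-1*(-62) + 4*(-3 - 62)*(100 + (-62)**2))/(16*(-3 - 62)) = -(62 + 4*(-65)*(100 + 3844))/(16*(-65)) = -(-1)*(62 + 4*(-65)*3944)/(16*65) = -(-1)*(62 - 1025440)/(16*65) = -(-1)*(-1025378)/(16*65) = -1*512689/520 = -512689/520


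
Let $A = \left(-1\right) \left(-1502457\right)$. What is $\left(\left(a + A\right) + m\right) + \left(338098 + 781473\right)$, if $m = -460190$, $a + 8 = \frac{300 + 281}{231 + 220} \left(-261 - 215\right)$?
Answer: $\frac{974708774}{451} \approx 2.1612 \cdot 10^{6}$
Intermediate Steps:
$A = 1502457$
$a = - \frac{280164}{451}$ ($a = -8 + \frac{300 + 281}{231 + 220} \left(-261 - 215\right) = -8 + \frac{581}{451} \left(-476\right) = -8 - \frac{276556}{451} = - \frac{280164}{451} \approx -621.21$)
$\left(\left(a + A\right) + m\right) + \left(338098 + 781473\right) = \left(\left(- \frac{280164}{451} + 1502457\right) - 460190\right) + \left(338098 + 781473\right) = \left(\frac{677327943}{451} - 460190\right) + 1119571 = \frac{469782253}{451} + 1119571 = \frac{974708774}{451}$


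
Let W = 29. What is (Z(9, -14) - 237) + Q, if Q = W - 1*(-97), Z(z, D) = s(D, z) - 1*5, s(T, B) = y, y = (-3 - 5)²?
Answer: -52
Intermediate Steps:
y = 64 (y = (-8)² = 64)
s(T, B) = 64
Z(z, D) = 59 (Z(z, D) = 64 - 1*5 = 64 - 5 = 59)
Q = 126 (Q = 29 - 1*(-97) = 29 + 97 = 126)
(Z(9, -14) - 237) + Q = (59 - 237) + 126 = -178 + 126 = -52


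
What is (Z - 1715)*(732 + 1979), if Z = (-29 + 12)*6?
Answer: -4925887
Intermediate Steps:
Z = -102 (Z = -17*6 = -102)
(Z - 1715)*(732 + 1979) = (-102 - 1715)*(732 + 1979) = -1817*2711 = -4925887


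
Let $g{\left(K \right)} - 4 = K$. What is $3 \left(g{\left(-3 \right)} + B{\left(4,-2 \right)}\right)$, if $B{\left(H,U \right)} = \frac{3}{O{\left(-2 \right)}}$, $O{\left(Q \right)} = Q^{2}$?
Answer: $\frac{21}{4} \approx 5.25$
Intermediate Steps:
$B{\left(H,U \right)} = \frac{3}{4}$ ($B{\left(H,U \right)} = \frac{3}{\left(-2\right)^{2}} = \frac{3}{4}$)
$g{\left(K \right)} = 4 + K$
$3 \left(g{\left(-3 \right)} + B{\left(4,-2 \right)}\right) = 3 \left(\left(4 - 3\right) + \frac{3}{4}\right) = 3 \left(1 + \frac{3}{4}\right) = 3 \cdot \frac{7}{4} = \frac{21}{4}$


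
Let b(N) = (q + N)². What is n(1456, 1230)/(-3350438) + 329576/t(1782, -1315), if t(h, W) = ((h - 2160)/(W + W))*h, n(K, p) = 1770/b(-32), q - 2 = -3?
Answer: 570449981884085/443308178313 ≈ 1286.8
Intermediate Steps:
q = -1 (q = 2 - 3 = -1)
b(N) = (-1 + N)²
n(K, p) = 590/363 (n(K, p) = 1770/((-1 - 32)²) = 1770/((-33)²) = 1770/1089 = 1770*(1/1089) = 590/363)
t(h, W) = h*(-2160 + h)/(2*W) (t(h, W) = ((-2160 + h)/((2*W)))*h = ((-2160 + h)*(1/(2*W)))*h = ((-2160 + h)/(2*W))*h = h*(-2160 + h)/(2*W))
n(1456, 1230)/(-3350438) + 329576/t(1782, -1315) = (590/363)/(-3350438) + 329576/(((½)*1782*(-2160 + 1782)/(-1315))) = (590/363)*(-1/3350438) + 329576/(((½)*1782*(-1/1315)*(-378))) = -295/608104497 + 329576/(336798/1315) = -295/608104497 + 329576*(1315/336798) = -295/608104497 + 216696220/168399 = 570449981884085/443308178313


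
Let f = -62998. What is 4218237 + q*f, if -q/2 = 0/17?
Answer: 4218237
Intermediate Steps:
q = 0 (q = -0/17 = -2*0 = 0)
4218237 + q*f = 4218237 + 0*(-62998) = 4218237 + 0 = 4218237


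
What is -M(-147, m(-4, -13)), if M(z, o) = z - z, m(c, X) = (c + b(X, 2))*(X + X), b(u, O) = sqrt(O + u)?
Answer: 0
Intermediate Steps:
m(c, X) = 2*X*(c + sqrt(2 + X)) (m(c, X) = (c + sqrt(2 + X))*(X + X) = (c + sqrt(2 + X))*(2*X) = 2*X*(c + sqrt(2 + X)))
M(z, o) = 0
-M(-147, m(-4, -13)) = -1*0 = 0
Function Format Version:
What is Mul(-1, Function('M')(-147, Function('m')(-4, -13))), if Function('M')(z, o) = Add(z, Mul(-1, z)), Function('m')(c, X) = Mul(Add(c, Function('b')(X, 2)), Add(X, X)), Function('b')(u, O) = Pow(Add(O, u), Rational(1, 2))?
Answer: 0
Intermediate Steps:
Function('m')(c, X) = Mul(2, X, Add(c, Pow(Add(2, X), Rational(1, 2)))) (Function('m')(c, X) = Mul(Add(c, Pow(Add(2, X), Rational(1, 2))), Add(X, X)) = Mul(Add(c, Pow(Add(2, X), Rational(1, 2))), Mul(2, X)) = Mul(2, X, Add(c, Pow(Add(2, X), Rational(1, 2)))))
Function('M')(z, o) = 0
Mul(-1, Function('M')(-147, Function('m')(-4, -13))) = Mul(-1, 0) = 0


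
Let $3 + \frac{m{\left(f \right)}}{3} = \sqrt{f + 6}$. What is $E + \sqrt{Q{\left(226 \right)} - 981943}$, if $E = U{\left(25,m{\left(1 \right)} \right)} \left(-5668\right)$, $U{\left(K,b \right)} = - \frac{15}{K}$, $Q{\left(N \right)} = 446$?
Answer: $\frac{17004}{5} + i \sqrt{981497} \approx 3400.8 + 990.71 i$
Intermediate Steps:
$m{\left(f \right)} = -9 + 3 \sqrt{6 + f}$ ($m{\left(f \right)} = -9 + 3 \sqrt{f + 6} = -9 + 3 \sqrt{6 + f}$)
$E = \frac{17004}{5}$ ($E = - \frac{15}{25} \left(-5668\right) = \left(-15\right) \frac{1}{25} \left(-5668\right) = \left(- \frac{3}{5}\right) \left(-5668\right) = \frac{17004}{5} \approx 3400.8$)
$E + \sqrt{Q{\left(226 \right)} - 981943} = \frac{17004}{5} + \sqrt{446 - 981943} = \frac{17004}{5} + \sqrt{-981497} = \frac{17004}{5} + i \sqrt{981497}$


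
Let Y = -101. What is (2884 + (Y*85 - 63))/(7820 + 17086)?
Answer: -2882/12453 ≈ -0.23143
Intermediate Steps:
(2884 + (Y*85 - 63))/(7820 + 17086) = (2884 + (-101*85 - 63))/(7820 + 17086) = (2884 + (-8585 - 63))/24906 = (2884 - 8648)*(1/24906) = -5764*1/24906 = -2882/12453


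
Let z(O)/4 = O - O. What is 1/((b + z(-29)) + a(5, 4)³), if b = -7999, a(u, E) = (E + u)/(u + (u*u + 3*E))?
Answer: -2744/21949229 ≈ -0.00012502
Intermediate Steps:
z(O) = 0 (z(O) = 4*(O - O) = 4*0 = 0)
a(u, E) = (E + u)/(u + u² + 3*E) (a(u, E) = (E + u)/(u + (u² + 3*E)) = (E + u)/(u + u² + 3*E))
1/((b + z(-29)) + a(5, 4)³) = 1/((-7999 + 0) + ((4 + 5)/(5 + 5² + 3*4))³) = 1/(-7999 + (9/(5 + 25 + 12))³) = 1/(-7999 + (9/42)³) = 1/(-7999 + ((1/42)*9)³) = 1/(-7999 + (3/14)³) = 1/(-7999 + 27/2744) = 1/(-21949229/2744) = -2744/21949229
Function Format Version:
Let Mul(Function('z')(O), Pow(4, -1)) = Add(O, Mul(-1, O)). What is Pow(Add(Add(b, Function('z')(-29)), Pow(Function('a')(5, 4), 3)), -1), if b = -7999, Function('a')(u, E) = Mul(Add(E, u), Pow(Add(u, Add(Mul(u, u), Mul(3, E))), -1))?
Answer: Rational(-2744, 21949229) ≈ -0.00012502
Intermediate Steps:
Function('z')(O) = 0 (Function('z')(O) = Mul(4, Add(O, Mul(-1, O))) = Mul(4, 0) = 0)
Function('a')(u, E) = Mul(Pow(Add(u, Pow(u, 2), Mul(3, E)), -1), Add(E, u)) (Function('a')(u, E) = Mul(Add(E, u), Pow(Add(u, Add(Pow(u, 2), Mul(3, E))), -1)) = Mul(Add(E, u), Pow(Add(u, Pow(u, 2), Mul(3, E)), -1)) = Mul(Pow(Add(u, Pow(u, 2), Mul(3, E)), -1), Add(E, u)))
Pow(Add(Add(b, Function('z')(-29)), Pow(Function('a')(5, 4), 3)), -1) = Pow(Add(Add(-7999, 0), Pow(Mul(Pow(Add(5, Pow(5, 2), Mul(3, 4)), -1), Add(4, 5)), 3)), -1) = Pow(Add(-7999, Pow(Mul(Pow(Add(5, 25, 12), -1), 9), 3)), -1) = Pow(Add(-7999, Pow(Mul(Pow(42, -1), 9), 3)), -1) = Pow(Add(-7999, Pow(Mul(Rational(1, 42), 9), 3)), -1) = Pow(Add(-7999, Pow(Rational(3, 14), 3)), -1) = Pow(Add(-7999, Rational(27, 2744)), -1) = Pow(Rational(-21949229, 2744), -1) = Rational(-2744, 21949229)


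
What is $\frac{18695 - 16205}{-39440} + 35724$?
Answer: $\frac{140895207}{3944} \approx 35724.0$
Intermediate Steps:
$\frac{18695 - 16205}{-39440} + 35724 = 2490 \left(- \frac{1}{39440}\right) + 35724 = - \frac{249}{3944} + 35724 = \frac{140895207}{3944}$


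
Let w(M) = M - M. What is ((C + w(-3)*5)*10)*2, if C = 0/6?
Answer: 0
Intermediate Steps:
w(M) = 0
C = 0 (C = 0*(⅙) = 0)
((C + w(-3)*5)*10)*2 = ((0 + 0*5)*10)*2 = ((0 + 0)*10)*2 = (0*10)*2 = 0*2 = 0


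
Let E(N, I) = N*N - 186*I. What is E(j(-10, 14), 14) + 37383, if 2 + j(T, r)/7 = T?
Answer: 41835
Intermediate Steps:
j(T, r) = -14 + 7*T
E(N, I) = N² - 186*I
E(j(-10, 14), 14) + 37383 = ((-14 + 7*(-10))² - 186*14) + 37383 = ((-14 - 70)² - 2604) + 37383 = ((-84)² - 2604) + 37383 = (7056 - 2604) + 37383 = 4452 + 37383 = 41835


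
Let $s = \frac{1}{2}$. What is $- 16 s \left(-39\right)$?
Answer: $312$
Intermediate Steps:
$s = \frac{1}{2} \approx 0.5$
$- 16 s \left(-39\right) = \left(-16\right) \frac{1}{2} \left(-39\right) = \left(-8\right) \left(-39\right) = 312$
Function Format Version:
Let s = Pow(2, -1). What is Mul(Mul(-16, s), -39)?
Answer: 312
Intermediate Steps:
s = Rational(1, 2) ≈ 0.50000
Mul(Mul(-16, s), -39) = Mul(Mul(-16, Rational(1, 2)), -39) = Mul(-8, -39) = 312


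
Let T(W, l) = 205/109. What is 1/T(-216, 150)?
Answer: 109/205 ≈ 0.53171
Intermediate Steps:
T(W, l) = 205/109 (T(W, l) = 205*(1/109) = 205/109)
1/T(-216, 150) = 1/(205/109) = 109/205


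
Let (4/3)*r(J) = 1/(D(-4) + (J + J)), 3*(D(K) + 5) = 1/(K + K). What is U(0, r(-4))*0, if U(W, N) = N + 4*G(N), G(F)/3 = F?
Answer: 0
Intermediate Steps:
G(F) = 3*F
D(K) = -5 + 1/(6*K) (D(K) = -5 + 1/(3*(K + K)) = -5 + 1/(3*((2*K))) = -5 + (1/(2*K))/3 = -5 + 1/(6*K))
r(J) = 3/(4*(-121/24 + 2*J)) (r(J) = 3/(4*((-5 + (⅙)/(-4)) + (J + J))) = 3/(4*((-5 + (⅙)*(-¼)) + 2*J)) = 3/(4*((-5 - 1/24) + 2*J)) = 3/(4*(-121/24 + 2*J)))
U(W, N) = 13*N (U(W, N) = N + 4*(3*N) = N + 12*N = 13*N)
U(0, r(-4))*0 = (13*(18/(-121 + 48*(-4))))*0 = (13*(18/(-121 - 192)))*0 = (13*(18/(-313)))*0 = (13*(18*(-1/313)))*0 = (13*(-18/313))*0 = -234/313*0 = 0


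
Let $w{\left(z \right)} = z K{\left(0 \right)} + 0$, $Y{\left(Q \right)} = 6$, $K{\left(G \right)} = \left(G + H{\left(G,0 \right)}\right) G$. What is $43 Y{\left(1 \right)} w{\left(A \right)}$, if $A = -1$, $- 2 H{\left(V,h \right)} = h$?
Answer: $0$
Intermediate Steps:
$H{\left(V,h \right)} = - \frac{h}{2}$
$K{\left(G \right)} = G^{2}$ ($K{\left(G \right)} = \left(G - 0\right) G = \left(G + 0\right) G = G G = G^{2}$)
$w{\left(z \right)} = 0$ ($w{\left(z \right)} = z 0^{2} + 0 = z 0 + 0 = 0 + 0 = 0$)
$43 Y{\left(1 \right)} w{\left(A \right)} = 43 \cdot 6 \cdot 0 = 258 \cdot 0 = 0$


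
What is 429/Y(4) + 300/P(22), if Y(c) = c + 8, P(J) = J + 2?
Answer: 193/4 ≈ 48.250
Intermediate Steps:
P(J) = 2 + J
Y(c) = 8 + c
429/Y(4) + 300/P(22) = 429/(8 + 4) + 300/(2 + 22) = 429/12 + 300/24 = 429*(1/12) + 300*(1/24) = 143/4 + 25/2 = 193/4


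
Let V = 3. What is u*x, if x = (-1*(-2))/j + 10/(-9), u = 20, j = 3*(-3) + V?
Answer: -260/9 ≈ -28.889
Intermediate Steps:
j = -6 (j = 3*(-3) + 3 = -9 + 3 = -6)
x = -13/9 (x = -1*(-2)/(-6) + 10/(-9) = 2*(-⅙) + 10*(-⅑) = -⅓ - 10/9 = -13/9 ≈ -1.4444)
u*x = 20*(-13/9) = -260/9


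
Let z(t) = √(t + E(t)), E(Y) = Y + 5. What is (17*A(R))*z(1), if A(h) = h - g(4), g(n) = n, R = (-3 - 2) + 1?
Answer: -136*√7 ≈ -359.82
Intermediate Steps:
R = -4 (R = -5 + 1 = -4)
E(Y) = 5 + Y
z(t) = √(5 + 2*t) (z(t) = √(t + (5 + t)) = √(5 + 2*t))
A(h) = -4 + h (A(h) = h - 1*4 = h - 4 = -4 + h)
(17*A(R))*z(1) = (17*(-4 - 4))*√(5 + 2*1) = (17*(-8))*√(5 + 2) = -136*√7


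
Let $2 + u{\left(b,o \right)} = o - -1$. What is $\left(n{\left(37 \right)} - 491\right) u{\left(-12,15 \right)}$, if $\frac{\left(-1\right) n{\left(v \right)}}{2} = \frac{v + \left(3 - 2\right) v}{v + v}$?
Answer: $-6902$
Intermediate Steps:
$u{\left(b,o \right)} = -1 + o$ ($u{\left(b,o \right)} = -2 + \left(o - -1\right) = -2 + \left(o + 1\right) = -2 + \left(1 + o\right) = -1 + o$)
$n{\left(v \right)} = -2$ ($n{\left(v \right)} = - 2 \frac{v + \left(3 - 2\right) v}{v + v} = - 2 \frac{v + 1 v}{2 v} = - 2 \left(v + v\right) \frac{1}{2 v} = - 2 \cdot 2 v \frac{1}{2 v} = \left(-2\right) 1 = -2$)
$\left(n{\left(37 \right)} - 491\right) u{\left(-12,15 \right)} = \left(-2 - 491\right) \left(-1 + 15\right) = \left(-493\right) 14 = -6902$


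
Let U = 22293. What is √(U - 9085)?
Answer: 2*√3302 ≈ 114.93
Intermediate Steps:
√(U - 9085) = √(22293 - 9085) = √13208 = 2*√3302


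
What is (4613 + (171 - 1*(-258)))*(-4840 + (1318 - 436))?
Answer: -19956236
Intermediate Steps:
(4613 + (171 - 1*(-258)))*(-4840 + (1318 - 436)) = (4613 + (171 + 258))*(-4840 + 882) = (4613 + 429)*(-3958) = 5042*(-3958) = -19956236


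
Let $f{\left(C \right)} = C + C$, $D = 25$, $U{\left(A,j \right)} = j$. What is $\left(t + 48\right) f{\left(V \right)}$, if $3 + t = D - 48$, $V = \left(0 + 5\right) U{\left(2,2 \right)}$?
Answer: $440$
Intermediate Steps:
$V = 10$ ($V = \left(0 + 5\right) 2 = 5 \cdot 2 = 10$)
$t = -26$ ($t = -3 + \left(25 - 48\right) = -3 - 23 = -26$)
$f{\left(C \right)} = 2 C$
$\left(t + 48\right) f{\left(V \right)} = \left(-26 + 48\right) 2 \cdot 10 = 22 \cdot 20 = 440$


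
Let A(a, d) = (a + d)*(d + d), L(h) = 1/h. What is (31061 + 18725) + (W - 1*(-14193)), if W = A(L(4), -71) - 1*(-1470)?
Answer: 150991/2 ≈ 75496.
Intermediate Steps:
A(a, d) = 2*d*(a + d) (A(a, d) = (a + d)*(2*d) = 2*d*(a + d))
W = 23033/2 (W = 2*(-71)*(1/4 - 71) - 1*(-1470) = 2*(-71)*(1/4 - 71) + 1470 = 2*(-71)*(-283/4) + 1470 = 20093/2 + 1470 = 23033/2 ≈ 11517.)
(31061 + 18725) + (W - 1*(-14193)) = (31061 + 18725) + (23033/2 - 1*(-14193)) = 49786 + (23033/2 + 14193) = 49786 + 51419/2 = 150991/2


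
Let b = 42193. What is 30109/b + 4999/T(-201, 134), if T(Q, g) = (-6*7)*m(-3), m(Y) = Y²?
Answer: -199541605/15948954 ≈ -12.511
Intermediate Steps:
T(Q, g) = -378 (T(Q, g) = -6*7*(-3)² = -42*9 = -378)
30109/b + 4999/T(-201, 134) = 30109/42193 + 4999/(-378) = 30109*(1/42193) + 4999*(-1/378) = 30109/42193 - 4999/378 = -199541605/15948954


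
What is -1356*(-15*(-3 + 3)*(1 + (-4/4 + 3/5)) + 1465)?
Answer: -1986540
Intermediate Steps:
-1356*(-15*(-3 + 3)*(1 + (-4/4 + 3/5)) + 1465) = -1356*(-0*(1 + (-4*¼ + 3*(⅕))) + 1465) = -1356*(-0*(1 + (-1 + ⅗)) + 1465) = -1356*(-0*(1 - ⅖) + 1465) = -1356*(-0*3/5 + 1465) = -1356*(-15*0 + 1465) = -1356*(0 + 1465) = -1356*1465 = -1986540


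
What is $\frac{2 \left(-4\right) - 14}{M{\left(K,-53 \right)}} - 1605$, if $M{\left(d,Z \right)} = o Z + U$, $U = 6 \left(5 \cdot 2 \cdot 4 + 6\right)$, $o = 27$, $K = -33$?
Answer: $- \frac{168523}{105} \approx -1605.0$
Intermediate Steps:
$U = 276$ ($U = 6 \left(10 \cdot 4 + 6\right) = 6 \left(40 + 6\right) = 6 \cdot 46 = 276$)
$M{\left(d,Z \right)} = 276 + 27 Z$ ($M{\left(d,Z \right)} = 27 Z + 276 = 276 + 27 Z$)
$\frac{2 \left(-4\right) - 14}{M{\left(K,-53 \right)}} - 1605 = \frac{2 \left(-4\right) - 14}{276 + 27 \left(-53\right)} - 1605 = \frac{-8 - 14}{276 - 1431} - 1605 = - \frac{22}{-1155} - 1605 = \left(-22\right) \left(- \frac{1}{1155}\right) - 1605 = \frac{2}{105} - 1605 = - \frac{168523}{105}$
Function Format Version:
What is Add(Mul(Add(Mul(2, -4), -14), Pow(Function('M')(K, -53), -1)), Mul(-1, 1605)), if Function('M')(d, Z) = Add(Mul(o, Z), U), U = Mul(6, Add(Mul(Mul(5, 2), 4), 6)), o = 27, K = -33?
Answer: Rational(-168523, 105) ≈ -1605.0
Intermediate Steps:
U = 276 (U = Mul(6, Add(Mul(10, 4), 6)) = Mul(6, Add(40, 6)) = Mul(6, 46) = 276)
Function('M')(d, Z) = Add(276, Mul(27, Z)) (Function('M')(d, Z) = Add(Mul(27, Z), 276) = Add(276, Mul(27, Z)))
Add(Mul(Add(Mul(2, -4), -14), Pow(Function('M')(K, -53), -1)), Mul(-1, 1605)) = Add(Mul(Add(Mul(2, -4), -14), Pow(Add(276, Mul(27, -53)), -1)), Mul(-1, 1605)) = Add(Mul(Add(-8, -14), Pow(Add(276, -1431), -1)), -1605) = Add(Mul(-22, Pow(-1155, -1)), -1605) = Add(Mul(-22, Rational(-1, 1155)), -1605) = Add(Rational(2, 105), -1605) = Rational(-168523, 105)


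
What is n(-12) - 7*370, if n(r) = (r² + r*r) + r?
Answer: -2314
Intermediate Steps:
n(r) = r + 2*r² (n(r) = (r² + r²) + r = 2*r² + r = r + 2*r²)
n(-12) - 7*370 = -12*(1 + 2*(-12)) - 7*370 = -12*(1 - 24) - 2590 = -12*(-23) - 2590 = 276 - 2590 = -2314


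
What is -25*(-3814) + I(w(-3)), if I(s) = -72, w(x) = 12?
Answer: 95278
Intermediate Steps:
-25*(-3814) + I(w(-3)) = -25*(-3814) - 72 = 95350 - 72 = 95278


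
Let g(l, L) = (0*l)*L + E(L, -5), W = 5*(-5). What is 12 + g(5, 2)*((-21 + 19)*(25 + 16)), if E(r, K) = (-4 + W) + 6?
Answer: 1898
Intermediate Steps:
W = -25
E(r, K) = -23 (E(r, K) = (-4 - 25) + 6 = -29 + 6 = -23)
g(l, L) = -23 (g(l, L) = (0*l)*L - 23 = 0*L - 23 = 0 - 23 = -23)
12 + g(5, 2)*((-21 + 19)*(25 + 16)) = 12 - 23*(-21 + 19)*(25 + 16) = 12 - (-46)*41 = 12 - 23*(-82) = 12 + 1886 = 1898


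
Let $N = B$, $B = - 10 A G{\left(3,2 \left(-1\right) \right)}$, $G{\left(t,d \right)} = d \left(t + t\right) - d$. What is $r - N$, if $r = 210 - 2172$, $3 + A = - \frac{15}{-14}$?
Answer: $- \frac{12384}{7} \approx -1769.1$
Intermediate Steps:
$G{\left(t,d \right)} = - d + 2 d t$ ($G{\left(t,d \right)} = d 2 t - d = 2 d t - d = - d + 2 d t$)
$A = - \frac{27}{14}$ ($A = -3 - \frac{15}{-14} = -3 - - \frac{15}{14} = -3 + \frac{15}{14} = - \frac{27}{14} \approx -1.9286$)
$r = -1962$
$B = - \frac{1350}{7}$ ($B = \left(-10\right) \left(- \frac{27}{14}\right) 2 \left(-1\right) \left(-1 + 2 \cdot 3\right) = \frac{135 \left(- 2 \left(-1 + 6\right)\right)}{7} = \frac{135 \left(\left(-2\right) 5\right)}{7} = \frac{135}{7} \left(-10\right) = - \frac{1350}{7} \approx -192.86$)
$N = - \frac{1350}{7} \approx -192.86$
$r - N = -1962 - - \frac{1350}{7} = -1962 + \frac{1350}{7} = - \frac{12384}{7}$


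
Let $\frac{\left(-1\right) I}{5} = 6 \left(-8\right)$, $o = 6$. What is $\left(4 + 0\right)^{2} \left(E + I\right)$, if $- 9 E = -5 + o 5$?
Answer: $\frac{34160}{9} \approx 3795.6$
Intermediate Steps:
$I = 240$ ($I = - 5 \cdot 6 \left(-8\right) = \left(-5\right) \left(-48\right) = 240$)
$E = - \frac{25}{9}$ ($E = - \frac{-5 + 6 \cdot 5}{9} = - \frac{-5 + 30}{9} = \left(- \frac{1}{9}\right) 25 = - \frac{25}{9} \approx -2.7778$)
$\left(4 + 0\right)^{2} \left(E + I\right) = \left(4 + 0\right)^{2} \left(- \frac{25}{9} + 240\right) = 4^{2} \cdot \frac{2135}{9} = 16 \cdot \frac{2135}{9} = \frac{34160}{9}$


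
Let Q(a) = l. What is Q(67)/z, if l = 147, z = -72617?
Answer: -147/72617 ≈ -0.0020243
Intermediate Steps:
Q(a) = 147
Q(67)/z = 147/(-72617) = 147*(-1/72617) = -147/72617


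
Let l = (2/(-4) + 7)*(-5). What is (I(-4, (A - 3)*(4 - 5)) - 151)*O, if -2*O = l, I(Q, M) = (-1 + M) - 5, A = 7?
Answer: -10465/4 ≈ -2616.3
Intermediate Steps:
I(Q, M) = -6 + M
l = -65/2 (l = (2*(-1/4) + 7)*(-5) = (-1/2 + 7)*(-5) = (13/2)*(-5) = -65/2 ≈ -32.500)
O = 65/4 (O = -1/2*(-65/2) = 65/4 ≈ 16.250)
(I(-4, (A - 3)*(4 - 5)) - 151)*O = ((-6 + (7 - 3)*(4 - 5)) - 151)*(65/4) = ((-6 + 4*(-1)) - 151)*(65/4) = ((-6 - 4) - 151)*(65/4) = (-10 - 151)*(65/4) = -161*65/4 = -10465/4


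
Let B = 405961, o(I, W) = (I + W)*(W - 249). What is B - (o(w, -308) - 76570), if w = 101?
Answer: 367232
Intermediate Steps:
o(I, W) = (-249 + W)*(I + W) (o(I, W) = (I + W)*(-249 + W) = (-249 + W)*(I + W))
B - (o(w, -308) - 76570) = 405961 - (((-308)² - 249*101 - 249*(-308) + 101*(-308)) - 76570) = 405961 - ((94864 - 25149 + 76692 - 31108) - 76570) = 405961 - (115299 - 76570) = 405961 - 1*38729 = 405961 - 38729 = 367232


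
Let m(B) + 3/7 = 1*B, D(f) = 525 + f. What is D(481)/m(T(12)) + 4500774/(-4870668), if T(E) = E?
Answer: 5655780227/65754018 ≈ 86.014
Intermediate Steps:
m(B) = -3/7 + B (m(B) = -3/7 + 1*B = -3/7 + B)
D(481)/m(T(12)) + 4500774/(-4870668) = (525 + 481)/(-3/7 + 12) + 4500774/(-4870668) = 1006/(81/7) + 4500774*(-1/4870668) = 1006*(7/81) - 750129/811778 = 7042/81 - 750129/811778 = 5655780227/65754018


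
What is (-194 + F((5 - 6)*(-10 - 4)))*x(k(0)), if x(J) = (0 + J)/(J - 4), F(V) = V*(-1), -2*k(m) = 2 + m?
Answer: -208/5 ≈ -41.600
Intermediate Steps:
k(m) = -1 - m/2 (k(m) = -(2 + m)/2 = -1 - m/2)
F(V) = -V
x(J) = J/(-4 + J)
(-194 + F((5 - 6)*(-10 - 4)))*x(k(0)) = (-194 - (5 - 6)*(-10 - 4))*((-1 - ½*0)/(-4 + (-1 - ½*0))) = (-194 - (-1)*(-14))*((-1 + 0)/(-4 + (-1 + 0))) = (-194 - 1*14)*(-1/(-4 - 1)) = (-194 - 14)*(-1/(-5)) = -(-208)*(-1)/5 = -208*⅕ = -208/5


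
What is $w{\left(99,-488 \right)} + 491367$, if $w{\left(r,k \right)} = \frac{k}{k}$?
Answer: $491368$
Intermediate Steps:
$w{\left(r,k \right)} = 1$
$w{\left(99,-488 \right)} + 491367 = 1 + 491367 = 491368$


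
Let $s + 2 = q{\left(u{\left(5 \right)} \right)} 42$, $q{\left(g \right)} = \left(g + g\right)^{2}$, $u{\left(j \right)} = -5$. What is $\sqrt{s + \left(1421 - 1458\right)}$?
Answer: $\sqrt{4161} \approx 64.506$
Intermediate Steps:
$q{\left(g \right)} = 4 g^{2}$ ($q{\left(g \right)} = \left(2 g\right)^{2} = 4 g^{2}$)
$s = 4198$ ($s = -2 + 4 \left(-5\right)^{2} \cdot 42 = -2 + 4 \cdot 25 \cdot 42 = -2 + 100 \cdot 42 = -2 + 4200 = 4198$)
$\sqrt{s + \left(1421 - 1458\right)} = \sqrt{4198 + \left(1421 - 1458\right)} = \sqrt{4198 - 37} = \sqrt{4161}$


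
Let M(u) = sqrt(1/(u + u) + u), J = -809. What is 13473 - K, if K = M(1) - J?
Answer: 12664 - sqrt(6)/2 ≈ 12663.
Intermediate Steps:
M(u) = sqrt(u + 1/(2*u)) (M(u) = sqrt(1/(2*u) + u) = sqrt(u + 1/(2*u)))
K = 809 + sqrt(6)/2 (K = sqrt(2/1 + 4*1)/2 - 1*(-809) = sqrt(2*1 + 4)/2 + 809 = sqrt(2 + 4)/2 + 809 = sqrt(6)/2 + 809 = 809 + sqrt(6)/2 ≈ 810.22)
13473 - K = 13473 - (809 + sqrt(6)/2) = 13473 + (-809 - sqrt(6)/2) = 12664 - sqrt(6)/2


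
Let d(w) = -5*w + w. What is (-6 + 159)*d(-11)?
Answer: 6732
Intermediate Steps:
d(w) = -4*w
(-6 + 159)*d(-11) = (-6 + 159)*(-4*(-11)) = 153*44 = 6732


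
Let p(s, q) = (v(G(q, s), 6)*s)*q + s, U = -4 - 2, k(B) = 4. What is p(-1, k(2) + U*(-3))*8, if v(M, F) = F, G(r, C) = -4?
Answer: -1064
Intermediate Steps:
U = -6
p(s, q) = s + 6*q*s (p(s, q) = (6*s)*q + s = 6*q*s + s = s + 6*q*s)
p(-1, k(2) + U*(-3))*8 = -(1 + 6*(4 - 6*(-3)))*8 = -(1 + 6*(4 + 18))*8 = -(1 + 6*22)*8 = -(1 + 132)*8 = -1*133*8 = -133*8 = -1064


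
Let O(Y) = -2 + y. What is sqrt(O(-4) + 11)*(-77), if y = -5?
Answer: -154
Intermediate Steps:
O(Y) = -7 (O(Y) = -2 - 5 = -7)
sqrt(O(-4) + 11)*(-77) = sqrt(-7 + 11)*(-77) = sqrt(4)*(-77) = 2*(-77) = -154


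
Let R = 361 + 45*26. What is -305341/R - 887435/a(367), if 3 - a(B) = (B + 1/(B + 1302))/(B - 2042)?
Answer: -3800992113980284/13777850219 ≈ -2.7588e+5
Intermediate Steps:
R = 1531 (R = 361 + 1170 = 1531)
a(B) = 3 - (B + 1/(1302 + B))/(-2042 + B) (a(B) = 3 - (B + 1/(B + 1302))/(B - 2042) = 3 - (B + 1/(1302 + B))/(-2042 + B))
-305341/R - 887435/a(367) = -305341/1531 - 887435*(2658684 - 1*367**2 + 740*367)/(7976053 - 2*367**2 + 3522*367) = -305341*1/1531 - 887435*(2658684 - 1*134689 + 271580)/(7976053 - 2*134689 + 1292574) = -305341/1531 - 887435*(2658684 - 134689 + 271580)/(7976053 - 269378 + 1292574) = -305341/1531 - 887435/(8999249/2795575) = -305341/1531 - 887435/((1/2795575)*8999249) = -305341/1531 - 887435/8999249/2795575 = -305341/1531 - 887435*2795575/8999249 = -305341/1531 - 2480891100125/8999249 = -3800992113980284/13777850219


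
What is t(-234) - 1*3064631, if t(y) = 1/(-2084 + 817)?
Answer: -3882887478/1267 ≈ -3.0646e+6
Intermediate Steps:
t(y) = -1/1267 (t(y) = 1/(-1267) = -1/1267)
t(-234) - 1*3064631 = -1/1267 - 1*3064631 = -1/1267 - 3064631 = -3882887478/1267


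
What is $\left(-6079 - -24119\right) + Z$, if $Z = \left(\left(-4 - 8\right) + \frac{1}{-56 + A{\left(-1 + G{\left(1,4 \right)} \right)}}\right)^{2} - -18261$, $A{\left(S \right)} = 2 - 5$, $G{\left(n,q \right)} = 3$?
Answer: $\frac{126866462}{3481} \approx 36445.0$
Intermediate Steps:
$A{\left(S \right)} = -3$ ($A{\left(S \right)} = 2 - 5 = -3$)
$Z = \frac{64069222}{3481}$ ($Z = \left(\left(-4 - 8\right) + \frac{1}{-56 - 3}\right)^{2} - -18261 = \left(\left(-4 - 8\right) + \frac{1}{-59}\right)^{2} + 18261 = \left(-12 - \frac{1}{59}\right)^{2} + 18261 = \left(- \frac{709}{59}\right)^{2} + 18261 = \frac{502681}{3481} + 18261 = \frac{64069222}{3481} \approx 18405.0$)
$\left(-6079 - -24119\right) + Z = \left(-6079 - -24119\right) + \frac{64069222}{3481} = \left(-6079 + 24119\right) + \frac{64069222}{3481} = 18040 + \frac{64069222}{3481} = \frac{126866462}{3481}$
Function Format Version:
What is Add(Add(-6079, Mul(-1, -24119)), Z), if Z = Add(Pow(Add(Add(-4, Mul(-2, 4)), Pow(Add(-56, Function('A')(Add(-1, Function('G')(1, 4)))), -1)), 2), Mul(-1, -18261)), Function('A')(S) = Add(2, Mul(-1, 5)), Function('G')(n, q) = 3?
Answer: Rational(126866462, 3481) ≈ 36445.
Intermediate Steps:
Function('A')(S) = -3 (Function('A')(S) = Add(2, -5) = -3)
Z = Rational(64069222, 3481) (Z = Add(Pow(Add(Add(-4, Mul(-2, 4)), Pow(Add(-56, -3), -1)), 2), Mul(-1, -18261)) = Add(Pow(Add(Add(-4, -8), Pow(-59, -1)), 2), 18261) = Add(Pow(Add(-12, Rational(-1, 59)), 2), 18261) = Add(Pow(Rational(-709, 59), 2), 18261) = Add(Rational(502681, 3481), 18261) = Rational(64069222, 3481) ≈ 18405.)
Add(Add(-6079, Mul(-1, -24119)), Z) = Add(Add(-6079, Mul(-1, -24119)), Rational(64069222, 3481)) = Add(Add(-6079, 24119), Rational(64069222, 3481)) = Add(18040, Rational(64069222, 3481)) = Rational(126866462, 3481)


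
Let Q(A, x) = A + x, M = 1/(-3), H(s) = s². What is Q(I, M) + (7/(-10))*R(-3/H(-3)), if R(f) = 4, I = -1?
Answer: -62/15 ≈ -4.1333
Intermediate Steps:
M = -⅓ ≈ -0.33333
Q(I, M) + (7/(-10))*R(-3/H(-3)) = (-1 - ⅓) + (7/(-10))*4 = -4/3 + (7*(-⅒))*4 = -4/3 - 7/10*4 = -4/3 - 14/5 = -62/15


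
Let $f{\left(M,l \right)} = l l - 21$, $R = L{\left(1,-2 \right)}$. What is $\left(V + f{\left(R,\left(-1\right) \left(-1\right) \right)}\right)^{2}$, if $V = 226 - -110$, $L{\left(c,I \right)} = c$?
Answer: $99856$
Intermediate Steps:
$R = 1$
$f{\left(M,l \right)} = -21 + l^{2}$ ($f{\left(M,l \right)} = l^{2} - 21 = -21 + l^{2}$)
$V = 336$ ($V = 226 + 110 = 336$)
$\left(V + f{\left(R,\left(-1\right) \left(-1\right) \right)}\right)^{2} = \left(336 - \left(21 - \left(\left(-1\right) \left(-1\right)\right)^{2}\right)\right)^{2} = \left(336 - \left(21 - 1^{2}\right)\right)^{2} = \left(336 + \left(-21 + 1\right)\right)^{2} = \left(336 - 20\right)^{2} = 316^{2} = 99856$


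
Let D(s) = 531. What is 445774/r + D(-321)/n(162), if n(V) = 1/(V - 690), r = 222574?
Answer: -31201090729/111287 ≈ -2.8037e+5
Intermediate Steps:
n(V) = 1/(-690 + V)
445774/r + D(-321)/n(162) = 445774/222574 + 531/(1/(-690 + 162)) = 445774*(1/222574) + 531/(1/(-528)) = 222887/111287 + 531/(-1/528) = 222887/111287 + 531*(-528) = 222887/111287 - 280368 = -31201090729/111287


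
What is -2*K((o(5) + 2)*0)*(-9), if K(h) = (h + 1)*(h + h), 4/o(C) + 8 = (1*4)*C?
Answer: 0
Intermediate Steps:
o(C) = 4/(-8 + 4*C) (o(C) = 4/(-8 + (1*4)*C) = 4/(-8 + 4*C))
K(h) = 2*h*(1 + h) (K(h) = (1 + h)*(2*h) = 2*h*(1 + h))
-2*K((o(5) + 2)*0)*(-9) = -4*(1/(-2 + 5) + 2)*0*(1 + (1/(-2 + 5) + 2)*0)*(-9) = -4*(1/3 + 2)*0*(1 + (1/3 + 2)*0)*(-9) = -4*(⅓ + 2)*0*(1 + (⅓ + 2)*0)*(-9) = -4*(7/3)*0*(1 + (7/3)*0)*(-9) = -4*0*(1 + 0)*(-9) = -4*0*(-9) = -2*0*(-9) = 0*(-9) = 0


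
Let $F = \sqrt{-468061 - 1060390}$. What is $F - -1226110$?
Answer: $1226110 + i \sqrt{1528451} \approx 1.2261 \cdot 10^{6} + 1236.3 i$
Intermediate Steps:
$F = i \sqrt{1528451}$ ($F = \sqrt{-1528451} = i \sqrt{1528451} \approx 1236.3 i$)
$F - -1226110 = i \sqrt{1528451} - -1226110 = i \sqrt{1528451} + 1226110 = 1226110 + i \sqrt{1528451}$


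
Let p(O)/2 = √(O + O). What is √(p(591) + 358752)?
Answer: √(358752 + 2*√1182) ≈ 599.02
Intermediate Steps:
p(O) = 2*√2*√O (p(O) = 2*√(O + O) = 2*√(2*O) = 2*(√2*√O) = 2*√2*√O)
√(p(591) + 358752) = √(2*√2*√591 + 358752) = √(2*√1182 + 358752) = √(358752 + 2*√1182)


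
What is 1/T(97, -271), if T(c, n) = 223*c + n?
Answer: 1/21360 ≈ 4.6816e-5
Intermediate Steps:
T(c, n) = n + 223*c
1/T(97, -271) = 1/(-271 + 223*97) = 1/(-271 + 21631) = 1/21360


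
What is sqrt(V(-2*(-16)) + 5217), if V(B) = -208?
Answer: sqrt(5009) ≈ 70.774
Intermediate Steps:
sqrt(V(-2*(-16)) + 5217) = sqrt(-208 + 5217) = sqrt(5009)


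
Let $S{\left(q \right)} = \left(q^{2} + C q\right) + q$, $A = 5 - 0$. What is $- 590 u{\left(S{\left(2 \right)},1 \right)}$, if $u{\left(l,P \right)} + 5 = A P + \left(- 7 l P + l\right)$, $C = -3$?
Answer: $0$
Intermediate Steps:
$A = 5$ ($A = 5 + 0 = 5$)
$S{\left(q \right)} = q^{2} - 2 q$ ($S{\left(q \right)} = \left(q^{2} - 3 q\right) + q = q^{2} - 2 q$)
$u{\left(l,P \right)} = -5 + l + 5 P - 7 P l$ ($u{\left(l,P \right)} = -5 + \left(5 P + \left(- 7 l P + l\right)\right) = -5 - \left(- l - 5 P + 7 P l\right) = -5 + \left(l + 5 P - 7 P l\right) = -5 + l + 5 P - 7 P l$)
$- 590 u{\left(S{\left(2 \right)},1 \right)} = - 590 \left(-5 + 2 \left(-2 + 2\right) + 5 \cdot 1 - 7 \cdot 2 \left(-2 + 2\right)\right) = - 590 \left(-5 + 2 \cdot 0 + 5 - 7 \cdot 2 \cdot 0\right) = - 590 \left(-5 + 0 + 5 - 7 \cdot 0\right) = - 590 \left(-5 + 0 + 5 + 0\right) = \left(-590\right) 0 = 0$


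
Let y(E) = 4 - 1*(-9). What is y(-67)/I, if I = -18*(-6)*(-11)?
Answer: -13/1188 ≈ -0.010943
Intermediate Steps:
I = -1188 (I = 108*(-11) = -1188)
y(E) = 13 (y(E) = 4 + 9 = 13)
y(-67)/I = 13/(-1188) = 13*(-1/1188) = -13/1188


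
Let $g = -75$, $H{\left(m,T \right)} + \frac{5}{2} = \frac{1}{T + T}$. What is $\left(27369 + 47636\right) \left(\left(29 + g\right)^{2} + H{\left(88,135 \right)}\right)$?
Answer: $\frac{4280130323}{27} \approx 1.5852 \cdot 10^{8}$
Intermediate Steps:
$H{\left(m,T \right)} = - \frac{5}{2} + \frac{1}{2 T}$ ($H{\left(m,T \right)} = - \frac{5}{2} + \frac{1}{T + T} = - \frac{5}{2} + \frac{1}{2 T}$)
$\left(27369 + 47636\right) \left(\left(29 + g\right)^{2} + H{\left(88,135 \right)}\right) = \left(27369 + 47636\right) \left(\left(29 - 75\right)^{2} + \frac{1 - 675}{2 \cdot 135}\right) = 75005 \left(\left(-46\right)^{2} + \frac{1}{2} \cdot \frac{1}{135} \left(1 - 675\right)\right) = 75005 \left(2116 + \frac{1}{2} \cdot \frac{1}{135} \left(-674\right)\right) = 75005 \left(2116 - \frac{337}{135}\right) = 75005 \cdot \frac{285323}{135} = \frac{4280130323}{27}$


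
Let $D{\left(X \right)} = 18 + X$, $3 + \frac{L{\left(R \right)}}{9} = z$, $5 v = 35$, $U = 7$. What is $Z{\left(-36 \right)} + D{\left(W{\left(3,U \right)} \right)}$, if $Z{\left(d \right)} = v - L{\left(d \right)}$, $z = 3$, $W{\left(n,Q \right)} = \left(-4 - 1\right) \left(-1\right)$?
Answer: $30$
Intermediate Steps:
$v = 7$ ($v = \frac{1}{5} \cdot 35 = 7$)
$W{\left(n,Q \right)} = 5$ ($W{\left(n,Q \right)} = \left(-5\right) \left(-1\right) = 5$)
$L{\left(R \right)} = 0$ ($L{\left(R \right)} = -27 + 9 \cdot 3 = -27 + 27 = 0$)
$Z{\left(d \right)} = 7$ ($Z{\left(d \right)} = 7 - 0 = 7 + 0 = 7$)
$Z{\left(-36 \right)} + D{\left(W{\left(3,U \right)} \right)} = 7 + \left(18 + 5\right) = 7 + 23 = 30$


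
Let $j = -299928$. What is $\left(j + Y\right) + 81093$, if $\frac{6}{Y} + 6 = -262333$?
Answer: $- \frac{57408955071}{262339} \approx -2.1884 \cdot 10^{5}$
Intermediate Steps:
$Y = - \frac{6}{262339}$ ($Y = \frac{6}{-6 - 262333} = \frac{6}{-262339} = 6 \left(- \frac{1}{262339}\right) = - \frac{6}{262339} \approx -2.2871 \cdot 10^{-5}$)
$\left(j + Y\right) + 81093 = \left(-299928 - \frac{6}{262339}\right) + 81093 = - \frac{78682811598}{262339} + 81093 = - \frac{57408955071}{262339}$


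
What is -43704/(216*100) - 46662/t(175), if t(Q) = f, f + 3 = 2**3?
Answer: -2800327/300 ≈ -9334.4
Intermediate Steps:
f = 5 (f = -3 + 2**3 = -3 + 8 = 5)
t(Q) = 5
-43704/(216*100) - 46662/t(175) = -43704/(216*100) - 46662/5 = -43704/21600 - 46662*1/5 = -43704*1/21600 - 46662/5 = -607/300 - 46662/5 = -2800327/300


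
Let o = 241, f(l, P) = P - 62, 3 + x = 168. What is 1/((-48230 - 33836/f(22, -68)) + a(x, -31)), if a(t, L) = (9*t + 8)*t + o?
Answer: 65/12910058 ≈ 5.0348e-6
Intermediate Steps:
x = 165 (x = -3 + 168 = 165)
f(l, P) = -62 + P
a(t, L) = 241 + t*(8 + 9*t) (a(t, L) = (9*t + 8)*t + 241 = (8 + 9*t)*t + 241 = t*(8 + 9*t) + 241 = 241 + t*(8 + 9*t))
1/((-48230 - 33836/f(22, -68)) + a(x, -31)) = 1/((-48230 - 33836/(-62 - 68)) + (241 + 8*165 + 9*165²)) = 1/((-48230 - 33836/(-130)) + (241 + 1320 + 9*27225)) = 1/((-48230 - 33836*(-1)/130) + (241 + 1320 + 245025)) = 1/((-48230 - 1*(-16918/65)) + 246586) = 1/((-48230 + 16918/65) + 246586) = 1/(-3118032/65 + 246586) = 1/(12910058/65) = 65/12910058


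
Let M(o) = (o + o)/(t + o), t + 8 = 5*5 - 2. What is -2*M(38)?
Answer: -152/53 ≈ -2.8679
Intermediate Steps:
t = 15 (t = -8 + (5*5 - 2) = -8 + (25 - 2) = -8 + 23 = 15)
M(o) = 2*o/(15 + o) (M(o) = (o + o)/(15 + o) = (2*o)/(15 + o) = 2*o/(15 + o))
-2*M(38) = -4*38/(15 + 38) = -4*38/53 = -2*76/53 = -152/53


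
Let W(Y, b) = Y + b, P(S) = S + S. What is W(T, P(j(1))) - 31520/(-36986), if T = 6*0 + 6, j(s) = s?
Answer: 163704/18493 ≈ 8.8522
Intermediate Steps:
P(S) = 2*S
T = 6 (T = 0 + 6 = 6)
W(T, P(j(1))) - 31520/(-36986) = (6 + 2*1) - 31520/(-36986) = (6 + 2) - 31520*(-1/36986) = 8 + 15760/18493 = 163704/18493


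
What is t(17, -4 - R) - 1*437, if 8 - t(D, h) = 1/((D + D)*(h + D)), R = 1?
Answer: -175033/408 ≈ -429.00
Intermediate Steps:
t(D, h) = 8 - 1/(2*D*(D + h)) (t(D, h) = 8 - 1/((D + D)*(h + D)) = 8 - 1/((2*D)*(D + h)) = 8 - 1/(2*D*(D + h)))
t(17, -4 - R) - 1*437 = (½)*(-1 + 16*17² + 16*17*(-4 - 1*1))/(17*(17 + (-4 - 1*1))) - 1*437 = (½)*(1/17)*(-1 + 16*289 + 16*17*(-4 - 1))/(17 + (-4 - 1)) - 437 = (½)*(1/17)*(-1 + 4624 + 16*17*(-5))/(17 - 5) - 437 = (½)*(1/17)*(-1 + 4624 - 1360)/12 - 437 = (½)*(1/17)*(1/12)*3263 - 437 = 3263/408 - 437 = -175033/408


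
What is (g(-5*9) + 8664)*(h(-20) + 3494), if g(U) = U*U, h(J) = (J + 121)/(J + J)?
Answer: 1492815051/40 ≈ 3.7320e+7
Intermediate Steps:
h(J) = (121 + J)/(2*J) (h(J) = (121 + J)/((2*J)) = (121 + J)*(1/(2*J)) = (121 + J)/(2*J))
g(U) = U**2
(g(-5*9) + 8664)*(h(-20) + 3494) = ((-5*9)**2 + 8664)*((1/2)*(121 - 20)/(-20) + 3494) = ((-45)**2 + 8664)*((1/2)*(-1/20)*101 + 3494) = (2025 + 8664)*(-101/40 + 3494) = 10689*(139659/40) = 1492815051/40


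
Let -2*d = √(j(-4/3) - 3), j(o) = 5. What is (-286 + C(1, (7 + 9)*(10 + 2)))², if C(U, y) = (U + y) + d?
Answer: (186 + √2)²/4 ≈ 8781.0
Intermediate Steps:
d = -√2/2 (d = -√(5 - 3)/2 = -√2/2 ≈ -0.70711)
C(U, y) = U + y - √2/2 (C(U, y) = (U + y) - √2/2 = U + y - √2/2)
(-286 + C(1, (7 + 9)*(10 + 2)))² = (-286 + (1 + (7 + 9)*(10 + 2) - √2/2))² = (-286 + (1 + 16*12 - √2/2))² = (-286 + (1 + 192 - √2/2))² = (-286 + (193 - √2/2))² = (-93 - √2/2)²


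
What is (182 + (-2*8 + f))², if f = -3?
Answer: 26569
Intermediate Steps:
(182 + (-2*8 + f))² = (182 + (-2*8 - 3))² = (182 + (-16 - 3))² = (182 - 19)² = 163² = 26569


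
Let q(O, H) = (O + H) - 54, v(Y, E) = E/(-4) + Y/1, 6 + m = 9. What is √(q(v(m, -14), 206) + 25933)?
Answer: √104366/2 ≈ 161.53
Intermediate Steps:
m = 3 (m = -6 + 9 = 3)
v(Y, E) = Y - E/4 (v(Y, E) = E*(-¼) + Y*1 = -E/4 + Y = Y - E/4)
q(O, H) = -54 + H + O (q(O, H) = (H + O) - 54 = -54 + H + O)
√(q(v(m, -14), 206) + 25933) = √((-54 + 206 + (3 - ¼*(-14))) + 25933) = √((-54 + 206 + (3 + 7/2)) + 25933) = √((-54 + 206 + 13/2) + 25933) = √(317/2 + 25933) = √(52183/2) = √104366/2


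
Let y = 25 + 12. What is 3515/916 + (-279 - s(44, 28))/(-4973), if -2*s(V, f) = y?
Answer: 17718713/4555268 ≈ 3.8897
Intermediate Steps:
y = 37
s(V, f) = -37/2 (s(V, f) = -½*37 = -37/2)
3515/916 + (-279 - s(44, 28))/(-4973) = 3515/916 + (-279 - 1*(-37/2))/(-4973) = 3515*(1/916) + (-279 + 37/2)*(-1/4973) = 3515/916 - 521/2*(-1/4973) = 3515/916 + 521/9946 = 17718713/4555268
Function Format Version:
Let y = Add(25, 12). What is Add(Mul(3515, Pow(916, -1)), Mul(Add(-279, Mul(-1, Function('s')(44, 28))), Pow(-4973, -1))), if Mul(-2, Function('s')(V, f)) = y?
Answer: Rational(17718713, 4555268) ≈ 3.8897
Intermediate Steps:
y = 37
Function('s')(V, f) = Rational(-37, 2) (Function('s')(V, f) = Mul(Rational(-1, 2), 37) = Rational(-37, 2))
Add(Mul(3515, Pow(916, -1)), Mul(Add(-279, Mul(-1, Function('s')(44, 28))), Pow(-4973, -1))) = Add(Mul(3515, Pow(916, -1)), Mul(Add(-279, Mul(-1, Rational(-37, 2))), Pow(-4973, -1))) = Add(Mul(3515, Rational(1, 916)), Mul(Add(-279, Rational(37, 2)), Rational(-1, 4973))) = Add(Rational(3515, 916), Mul(Rational(-521, 2), Rational(-1, 4973))) = Add(Rational(3515, 916), Rational(521, 9946)) = Rational(17718713, 4555268)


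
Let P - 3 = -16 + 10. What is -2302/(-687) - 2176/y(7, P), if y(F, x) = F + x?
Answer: -371426/687 ≈ -540.65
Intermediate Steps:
P = -3 (P = 3 + (-16 + 10) = 3 - 6 = -3)
-2302/(-687) - 2176/y(7, P) = -2302/(-687) - 2176/(7 - 3) = -2302*(-1/687) - 2176/4 = 2302/687 - 2176*1/4 = 2302/687 - 544 = -371426/687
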